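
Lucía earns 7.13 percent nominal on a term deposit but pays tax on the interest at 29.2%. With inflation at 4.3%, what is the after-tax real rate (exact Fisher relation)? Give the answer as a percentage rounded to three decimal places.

0.717%

After-tax nominal return = 7.13% × (1 − 0.292) = 5.04804%.
1 + r = 1.0504804 / 1.04300 = 1.007172
After-tax real rate = 1.007172 − 1 → 0.717%.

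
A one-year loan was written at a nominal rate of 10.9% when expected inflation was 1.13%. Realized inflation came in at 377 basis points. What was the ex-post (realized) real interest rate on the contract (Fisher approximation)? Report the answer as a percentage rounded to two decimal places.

7.13%

Ex-post: 10.9% − 3.77% = 7.130%
So the realized real rate is 7.13%.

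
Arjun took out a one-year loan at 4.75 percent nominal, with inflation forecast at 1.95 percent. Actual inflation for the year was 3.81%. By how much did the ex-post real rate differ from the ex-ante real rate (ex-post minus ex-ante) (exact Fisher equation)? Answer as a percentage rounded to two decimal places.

Ex-ante: (1 + 0.0475)/(1 + 0.0195) − 1 = 2.7464%
Ex-post: (1 + 0.0475)/(1 + 0.0381) − 1 = 0.9055%
Difference (ex-post − ex-ante) = -1.8409% → -1.84%.

-1.84%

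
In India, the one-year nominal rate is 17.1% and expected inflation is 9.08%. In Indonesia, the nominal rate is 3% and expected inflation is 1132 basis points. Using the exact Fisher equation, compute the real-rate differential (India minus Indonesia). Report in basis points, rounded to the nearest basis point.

1483 basis points

India: (1 + 0.1710)/(1 + 0.0908) − 1 = 7.3524%
Indonesia: (1 + 0.0300)/(1 + 0.1132) − 1 = -7.4739%
Differential = 7.3524% − (-7.4739%) = 14.8264% → 1483 basis points.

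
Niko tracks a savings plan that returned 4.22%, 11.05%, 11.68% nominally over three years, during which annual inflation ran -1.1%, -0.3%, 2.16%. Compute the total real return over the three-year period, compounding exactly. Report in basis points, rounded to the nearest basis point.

2831 basis points

Compound the nominal returns: 1.0422 × 1.1105 × 1.1168 = 1.292543.
Compound inflation: 0.9890 × 0.9970 × 1.0216 = 1.007331.
Deflate: 1.292543 / 1.007331 = 1.283136.
Total real return = 1.283136 − 1 → 2831 basis points.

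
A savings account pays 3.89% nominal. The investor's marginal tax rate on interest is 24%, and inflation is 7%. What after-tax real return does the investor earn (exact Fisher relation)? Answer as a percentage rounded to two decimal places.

After-tax nominal return = 3.89% × (1 − 0.24) = 2.9564%.
1 + r = 1.029564 / 1.07000 = 0.962209
After-tax real rate = 0.962209 − 1 → -3.78%.

-3.78%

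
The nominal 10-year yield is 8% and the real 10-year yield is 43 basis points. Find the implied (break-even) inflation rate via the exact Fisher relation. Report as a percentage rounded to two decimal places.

(1 + π) = (1 + i)/(1 + r) = 1.08000 / 1.00430 = 1.075376
Break-even inflation = 1.075376 − 1 → 7.54%.

7.54%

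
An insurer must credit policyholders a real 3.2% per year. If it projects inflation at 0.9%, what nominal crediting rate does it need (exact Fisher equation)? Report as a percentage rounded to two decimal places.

(1 + i) = (1 + r)(1 + π) = 1.03200 × 1.00900 = 1.041288
i = 1.041288 − 1, so the required nominal rate is 4.13%.

4.13%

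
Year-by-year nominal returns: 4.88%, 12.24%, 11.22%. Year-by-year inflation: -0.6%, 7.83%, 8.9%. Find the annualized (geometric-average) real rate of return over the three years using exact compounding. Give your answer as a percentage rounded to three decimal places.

Nominal growth factor = 1.0488 × 1.1224 × 1.1122 = 1.30925194
Price-level growth factor = 0.9940 × 1.0783 × 1.0890 = 1.16722309
Real growth factor = 1.30925194 / 1.16722309 = 1.12168099
Annualized real rate = 1.12168099^(1/3) − 1 = 3.9018% → 3.902%.

3.902%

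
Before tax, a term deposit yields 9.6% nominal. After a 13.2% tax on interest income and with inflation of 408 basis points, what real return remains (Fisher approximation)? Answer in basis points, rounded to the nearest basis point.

After-tax nominal return = 9.6% × (1 − 0.132) = 8.3328%.
r ≈ 8.3328% − 4.08% → 425 basis points.

425 basis points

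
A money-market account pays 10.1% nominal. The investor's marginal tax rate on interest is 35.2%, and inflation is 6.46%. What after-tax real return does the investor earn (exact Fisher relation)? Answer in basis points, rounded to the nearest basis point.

8 basis points

After-tax nominal return = 10.1% × (1 − 0.352) = 6.5448%.
1 + r = 1.065448 / 1.06460 = 1.000797
After-tax real rate = 1.000797 − 1 → 8 basis points.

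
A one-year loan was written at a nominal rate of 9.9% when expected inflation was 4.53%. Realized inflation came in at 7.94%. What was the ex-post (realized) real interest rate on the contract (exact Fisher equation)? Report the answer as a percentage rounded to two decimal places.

1.82%

Ex-post: (1 + 0.0990)/(1 + 0.0794) − 1 = 1.8158%
So the realized real rate is 1.82%.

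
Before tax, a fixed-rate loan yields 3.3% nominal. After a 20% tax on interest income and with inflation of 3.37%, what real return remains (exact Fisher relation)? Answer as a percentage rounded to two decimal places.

-0.71%

After-tax nominal return = 3.3% × (1 − 0.2) = 2.6400%.
1 + r = 1.02640 / 1.03370 = 0.992938
After-tax real rate = 0.992938 − 1 → -0.71%.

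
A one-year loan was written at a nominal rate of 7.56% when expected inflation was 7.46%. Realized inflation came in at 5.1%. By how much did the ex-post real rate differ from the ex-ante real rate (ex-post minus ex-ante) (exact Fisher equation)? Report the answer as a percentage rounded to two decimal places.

2.25%

Ex-ante: (1 + 0.0756)/(1 + 0.0746) − 1 = 0.0931%
Ex-post: (1 + 0.0756)/(1 + 0.0510) − 1 = 2.3406%
Difference (ex-post − ex-ante) = 2.2476% → 2.25%.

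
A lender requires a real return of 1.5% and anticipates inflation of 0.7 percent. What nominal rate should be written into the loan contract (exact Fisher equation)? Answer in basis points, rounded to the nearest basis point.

221 basis points

(1 + i) = (1 + r)(1 + π) = 1.01500 × 1.00700 = 1.022105
i = 1.022105 − 1, so the required nominal rate is 221 basis points.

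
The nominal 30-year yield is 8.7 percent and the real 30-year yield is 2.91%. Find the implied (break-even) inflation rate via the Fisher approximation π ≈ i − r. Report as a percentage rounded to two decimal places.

π ≈ i − r = 8.7% − 2.91% → 5.79%.

5.79%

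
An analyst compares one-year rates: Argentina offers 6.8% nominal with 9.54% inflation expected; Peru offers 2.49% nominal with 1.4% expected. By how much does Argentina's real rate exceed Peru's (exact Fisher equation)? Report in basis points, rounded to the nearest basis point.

Argentina: (1 + 0.0680)/(1 + 0.0954) − 1 = -2.5014%
Peru: (1 + 0.0249)/(1 + 0.0140) − 1 = 1.0750%
Differential = -2.5014% − 1.0750% = -3.5763% → -358 basis points.

-358 basis points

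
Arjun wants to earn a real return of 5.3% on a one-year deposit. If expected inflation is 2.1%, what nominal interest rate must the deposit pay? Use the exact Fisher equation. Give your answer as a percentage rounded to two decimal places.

(1 + i) = (1 + r)(1 + π) = 1.05300 × 1.02100 = 1.075113
i = 1.075113 − 1, so the required nominal rate is 7.51%.

7.51%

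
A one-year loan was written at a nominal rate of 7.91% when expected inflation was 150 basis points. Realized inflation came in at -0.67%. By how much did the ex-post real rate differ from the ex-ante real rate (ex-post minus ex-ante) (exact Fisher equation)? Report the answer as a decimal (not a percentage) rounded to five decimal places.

0.02323

Ex-ante: (1 + 0.0791)/(1 + 0.0150) − 1 = 6.3153%
Ex-post: (1 + 0.0791)/(1 − 0.0067) − 1 = 8.6379%
Difference (ex-post − ex-ante) = 2.3226% → 0.02323.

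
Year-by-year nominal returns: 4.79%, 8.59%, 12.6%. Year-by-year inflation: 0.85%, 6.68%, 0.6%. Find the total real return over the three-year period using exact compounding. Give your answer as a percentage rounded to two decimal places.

18.38%

Compound the nominal returns: 1.0479 × 1.0859 × 1.1260 = 1.281292.
Compound inflation: 1.0085 × 1.0668 × 1.0060 = 1.082323.
Deflate: 1.281292 / 1.082323 = 1.183835.
Total real return = 1.183835 − 1 → 18.38%.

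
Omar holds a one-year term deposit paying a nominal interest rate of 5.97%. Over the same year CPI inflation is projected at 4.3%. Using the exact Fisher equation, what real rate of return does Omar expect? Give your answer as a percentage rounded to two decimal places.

1.60%

1 + r = 1.05970 / 1.04300 = 1.016012
r = 1.016012 − 1 = 1.6012%, i.e. 1.60%.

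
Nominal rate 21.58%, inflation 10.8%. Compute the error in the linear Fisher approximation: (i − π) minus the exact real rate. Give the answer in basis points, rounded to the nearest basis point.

Approximate: r ≈ 21.580% − 10.800% = 10.7800%
Exact: (1 + 0.2158)/(1 + 0.1080) − 1 = 9.7292%
Error = 10.7800% − 9.7292% = 1.0508% → 105 basis points.

105 basis points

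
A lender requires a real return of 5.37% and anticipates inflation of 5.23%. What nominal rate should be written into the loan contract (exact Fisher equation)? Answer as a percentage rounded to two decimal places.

10.88%

(1 + i) = (1 + r)(1 + π) = 1.05370 × 1.05230 = 1.10880851
i = 1.10880851 − 1, so the required nominal rate is 10.88%.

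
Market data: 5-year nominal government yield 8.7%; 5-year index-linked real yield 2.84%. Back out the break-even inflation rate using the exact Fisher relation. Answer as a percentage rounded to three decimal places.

(1 + π) = (1 + i)/(1 + r) = 1.08700 / 1.02840 = 1.056982
Break-even inflation = 1.056982 − 1 → 5.698%.

5.698%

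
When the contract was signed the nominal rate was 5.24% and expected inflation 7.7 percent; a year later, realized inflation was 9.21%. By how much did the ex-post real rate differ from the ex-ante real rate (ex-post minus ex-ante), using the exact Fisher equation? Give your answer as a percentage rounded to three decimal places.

Ex-ante: (1 + 0.0524)/(1 + 0.0770) − 1 = -2.2841%
Ex-post: (1 + 0.0524)/(1 + 0.0921) − 1 = -3.6352%
Difference (ex-post − ex-ante) = -1.3511% → -1.351%.

-1.351%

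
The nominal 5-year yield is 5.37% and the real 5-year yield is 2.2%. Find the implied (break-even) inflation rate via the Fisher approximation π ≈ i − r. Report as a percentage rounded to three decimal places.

π ≈ i − r = 5.37% − 2.2% → 3.170%.

3.170%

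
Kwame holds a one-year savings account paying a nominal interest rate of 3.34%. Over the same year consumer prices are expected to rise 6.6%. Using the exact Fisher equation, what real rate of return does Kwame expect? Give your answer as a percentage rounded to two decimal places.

-3.06%

By the Fisher equation, 1 + r = (1 + i)/(1 + π).
1 + r = 1.03340 / 1.06600 = 0.969418
r = 0.969418 − 1 = -3.0582%, i.e. -3.06%.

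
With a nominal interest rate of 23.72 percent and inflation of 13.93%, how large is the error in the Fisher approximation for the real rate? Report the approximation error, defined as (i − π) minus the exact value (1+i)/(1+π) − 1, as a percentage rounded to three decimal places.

1.197%

Approximate: r ≈ 23.720% − 13.930% = 9.7900%
Exact: (1 + 0.2372)/(1 + 0.1393) − 1 = 8.5930%
Error = 9.7900% − 8.5930% = 1.1970% → 1.197%.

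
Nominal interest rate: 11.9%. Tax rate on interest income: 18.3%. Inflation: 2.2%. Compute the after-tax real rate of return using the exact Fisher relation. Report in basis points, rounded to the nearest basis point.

After-tax nominal return = 11.9% × (1 − 0.183) = 9.7223%.
1 + r = 1.097223 / 1.02200 = 1.073604
After-tax real rate = 1.073604 − 1 → 736 basis points.

736 basis points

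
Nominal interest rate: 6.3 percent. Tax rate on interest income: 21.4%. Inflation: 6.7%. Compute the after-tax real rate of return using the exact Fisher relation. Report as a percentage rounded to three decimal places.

-1.638%

After-tax nominal return = 6.3% × (1 − 0.214) = 4.9518%.
1 + r = 1.049518 / 1.06700 = 0.983616
After-tax real rate = 0.983616 − 1 → -1.638%.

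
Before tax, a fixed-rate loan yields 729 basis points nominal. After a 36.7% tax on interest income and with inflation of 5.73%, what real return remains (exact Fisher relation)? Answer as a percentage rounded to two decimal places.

-1.05%

After-tax nominal return = 7.29% × (1 − 0.367) = 4.61457%.
1 + r = 1.0461457 / 1.05730 = 0.9894502
After-tax real rate = 0.9894502 − 1 → -1.05%.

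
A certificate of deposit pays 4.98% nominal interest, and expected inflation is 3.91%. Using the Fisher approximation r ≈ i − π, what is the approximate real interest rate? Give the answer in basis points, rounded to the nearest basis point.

107 basis points

r ≈ i − π = 4.98% − 3.91% = 107 basis points.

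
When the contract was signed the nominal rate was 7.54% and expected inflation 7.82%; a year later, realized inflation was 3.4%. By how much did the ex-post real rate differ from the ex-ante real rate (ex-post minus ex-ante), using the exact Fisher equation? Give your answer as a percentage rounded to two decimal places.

4.26%

Ex-ante: (1 + 0.0754)/(1 + 0.0782) − 1 = -0.2597%
Ex-post: (1 + 0.0754)/(1 + 0.0340) − 1 = 4.0039%
Difference (ex-post − ex-ante) = 4.2636% → 4.26%.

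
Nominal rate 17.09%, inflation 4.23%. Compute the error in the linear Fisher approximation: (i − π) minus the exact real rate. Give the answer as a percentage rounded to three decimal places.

Approximate: r ≈ 17.090% − 4.230% = 12.8600%
Exact: (1 + 0.1709)/(1 + 0.0423) − 1 = 12.3381%
Error = 12.8600% − 12.3381% = 0.5219% → 0.522%.

0.522%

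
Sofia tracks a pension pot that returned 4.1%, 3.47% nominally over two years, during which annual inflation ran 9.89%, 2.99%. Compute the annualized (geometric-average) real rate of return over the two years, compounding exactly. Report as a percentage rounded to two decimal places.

-2.44%

Compound the nominal returns: 1.0410 × 1.0347 = 1.07712270.
Compound inflation: 1.0989 × 1.0299 = 1.13175711.
Deflate: 1.07712270 / 1.13175711 = 0.95172603.
Annualized real rate = 0.95172603^(1/2) − 1 = -2.4436% → -2.44%.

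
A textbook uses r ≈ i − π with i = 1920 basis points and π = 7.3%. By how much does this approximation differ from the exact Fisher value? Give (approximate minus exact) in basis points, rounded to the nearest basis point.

Approximate: r ≈ 19.200% − 7.300% = 11.9000%
Exact: (1 + 0.1920)/(1 + 0.0730) − 1 = 11.0904%
Error = 11.9000% − 11.0904% = 0.8096% → 81 basis points.

81 basis points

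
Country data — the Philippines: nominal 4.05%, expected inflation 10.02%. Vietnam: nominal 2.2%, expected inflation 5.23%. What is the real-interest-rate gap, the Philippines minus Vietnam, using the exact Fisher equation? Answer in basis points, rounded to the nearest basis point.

The Philippines: (1 + 0.0405)/(1 + 0.1002) − 1 = -5.4263%
Vietnam: (1 + 0.0220)/(1 + 0.0523) − 1 = -2.8794%
Differential = -5.4263% − (-2.8794%) = -2.5469% → -255 basis points.

-255 basis points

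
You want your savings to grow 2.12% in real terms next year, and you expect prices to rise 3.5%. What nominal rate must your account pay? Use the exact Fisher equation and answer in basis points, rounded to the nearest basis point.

(1 + i) = (1 + r)(1 + π) = 1.02120 × 1.03500 = 1.056942
i = 1.056942 − 1, so the required nominal rate is 569 basis points.

569 basis points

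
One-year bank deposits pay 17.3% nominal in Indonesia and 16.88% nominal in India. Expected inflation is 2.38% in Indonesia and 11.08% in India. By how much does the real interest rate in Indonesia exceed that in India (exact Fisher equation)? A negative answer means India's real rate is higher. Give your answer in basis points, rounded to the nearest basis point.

935 basis points

Indonesia: (1 + 0.1730)/(1 + 0.0238) − 1 = 14.5732%
India: (1 + 0.1688)/(1 + 0.1108) − 1 = 5.2215%
Differential = 14.5732% − 5.2215% = 9.3517% → 935 basis points.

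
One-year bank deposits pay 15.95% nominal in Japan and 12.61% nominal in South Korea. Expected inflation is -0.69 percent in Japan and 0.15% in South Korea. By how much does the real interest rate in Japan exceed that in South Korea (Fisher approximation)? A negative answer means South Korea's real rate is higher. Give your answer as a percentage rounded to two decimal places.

4.18%

Japan: 15.95% − (-0.69%) = 16.640%
South Korea: 12.61% − 0.15% = 12.460%
Differential = 4.180% → 4.18%.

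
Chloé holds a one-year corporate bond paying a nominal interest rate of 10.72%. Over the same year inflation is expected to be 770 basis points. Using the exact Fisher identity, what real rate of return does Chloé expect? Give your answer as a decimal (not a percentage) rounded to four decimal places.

1 + r = 1.10720 / 1.07700 = 1.028041
r = 1.028041 − 1 = 2.8041%, i.e. 0.0280.

0.0280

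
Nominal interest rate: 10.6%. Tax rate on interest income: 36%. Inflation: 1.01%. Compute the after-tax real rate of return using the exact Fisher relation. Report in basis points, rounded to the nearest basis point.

After-tax nominal return = 10.6% × (1 − 0.36) = 6.7840%.
1 + r = 1.06784 / 1.01010 = 1.057163
After-tax real rate = 1.057163 − 1 → 572 basis points.

572 basis points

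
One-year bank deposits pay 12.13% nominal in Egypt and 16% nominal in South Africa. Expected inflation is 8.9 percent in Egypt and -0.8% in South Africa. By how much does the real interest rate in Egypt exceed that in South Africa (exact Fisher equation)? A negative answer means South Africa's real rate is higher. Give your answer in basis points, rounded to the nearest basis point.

Egypt: (1 + 0.1213)/(1 + 0.0890) − 1 = 2.9660%
South Africa: (1 + 0.1600)/(1 − 0.0080) − 1 = 16.9355%
Differential = 2.9660% − 16.9355% = -13.9695% → -1397 basis points.

-1397 basis points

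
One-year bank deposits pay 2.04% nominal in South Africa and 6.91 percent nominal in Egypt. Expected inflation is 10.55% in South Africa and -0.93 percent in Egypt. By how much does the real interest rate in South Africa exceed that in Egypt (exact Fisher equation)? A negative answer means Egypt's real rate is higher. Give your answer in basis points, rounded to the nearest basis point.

-1561 basis points

South Africa: (1 + 0.0204)/(1 + 0.1055) − 1 = -7.6979%
Egypt: (1 + 0.0691)/(1 − 0.0093) − 1 = 7.9136%
Differential = -7.6979% − 7.9136% = -15.6115% → -1561 basis points.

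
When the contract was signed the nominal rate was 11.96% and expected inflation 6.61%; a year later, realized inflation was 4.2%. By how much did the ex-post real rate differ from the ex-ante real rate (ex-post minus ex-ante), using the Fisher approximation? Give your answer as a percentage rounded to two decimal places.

2.41%

Ex-ante: 11.96% − 6.61% = 5.350%
Ex-post: 11.96% − 4.2% = 7.760%
Difference (ex-post − ex-ante) = 2.4100% → 2.41%.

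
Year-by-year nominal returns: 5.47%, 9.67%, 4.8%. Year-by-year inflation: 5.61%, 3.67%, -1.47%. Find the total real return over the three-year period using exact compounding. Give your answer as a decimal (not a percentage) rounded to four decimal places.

Nominal growth factor = 1.0547 × 1.0967 × 1.0480 = 1.212211
Price-level growth factor = 1.0561 × 1.0367 × 0.9853 = 1.078764
Real growth factor = 1.212211 / 1.078764 = 1.123703
Total real return = 1.123703 − 1 → 0.1237.

0.1237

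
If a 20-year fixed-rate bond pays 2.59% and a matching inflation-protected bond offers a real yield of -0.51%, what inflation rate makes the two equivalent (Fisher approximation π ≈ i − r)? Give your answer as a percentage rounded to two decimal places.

π ≈ i − r = 2.59% − (-0.51%) → 3.10%.

3.10%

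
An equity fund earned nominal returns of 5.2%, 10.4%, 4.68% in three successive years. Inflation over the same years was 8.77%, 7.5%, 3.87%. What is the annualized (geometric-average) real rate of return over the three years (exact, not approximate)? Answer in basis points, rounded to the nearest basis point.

Nominal growth factor = 1.0520 × 1.1040 × 1.0468 = 1.21576189
Price-level growth factor = 1.0877 × 1.0750 × 1.0387 = 1.21452854
Real growth factor = 1.21576189 / 1.21452854 = 1.00101550
Annualized real rate = 1.00101550^(1/3) − 1 = 0.0338% → 3 basis points.

3 basis points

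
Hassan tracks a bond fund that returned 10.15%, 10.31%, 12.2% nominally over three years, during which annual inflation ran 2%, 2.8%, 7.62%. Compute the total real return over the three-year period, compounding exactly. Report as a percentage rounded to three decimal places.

20.811%

Nominal growth factor = 1.1015 × 1.1031 × 1.1220 = 1.363303
Price-level growth factor = 1.0200 × 1.0280 × 1.0762 = 1.128460
Real growth factor = 1.363303 / 1.128460 = 1.208109
Total real return = 1.208109 − 1 → 20.811%.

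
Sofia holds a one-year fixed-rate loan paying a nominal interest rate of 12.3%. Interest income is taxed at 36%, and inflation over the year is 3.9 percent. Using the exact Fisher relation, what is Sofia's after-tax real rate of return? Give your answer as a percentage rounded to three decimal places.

3.823%

After-tax nominal return = 12.3% × (1 − 0.36) = 7.8720%.
1 + r = 1.07872 / 1.03900 = 1.038229
After-tax real rate = 1.038229 − 1 → 3.823%.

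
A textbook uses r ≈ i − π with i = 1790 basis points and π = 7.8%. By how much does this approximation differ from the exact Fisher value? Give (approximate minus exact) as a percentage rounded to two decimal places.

0.73%

Approximate: r ≈ 17.900% − 7.800% = 10.1000%
Exact: (1 + 0.1790)/(1 + 0.0780) − 1 = 9.3692%
Error = 10.1000% − 9.3692% = 0.7308% → 0.73%.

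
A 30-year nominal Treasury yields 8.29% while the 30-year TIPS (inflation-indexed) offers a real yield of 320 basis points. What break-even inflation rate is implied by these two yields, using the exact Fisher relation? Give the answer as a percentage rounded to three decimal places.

4.932%

(1 + π) = (1 + i)/(1 + r) = 1.08290 / 1.03200 = 1.049322
Break-even inflation = 1.049322 − 1 → 4.932%.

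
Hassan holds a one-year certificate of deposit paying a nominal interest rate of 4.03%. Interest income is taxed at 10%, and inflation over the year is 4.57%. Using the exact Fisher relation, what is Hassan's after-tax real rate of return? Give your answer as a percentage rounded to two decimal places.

-0.90%

After-tax nominal return = 4.03% × (1 − 0.1) = 3.6270%.
1 + r = 1.03627 / 1.04570 = 0.990982
After-tax real rate = 0.990982 − 1 → -0.90%.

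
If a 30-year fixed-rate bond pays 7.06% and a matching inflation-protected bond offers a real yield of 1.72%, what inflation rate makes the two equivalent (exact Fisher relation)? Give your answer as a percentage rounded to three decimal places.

5.250%

(1 + π) = (1 + i)/(1 + r) = 1.07060 / 1.01720 = 1.052497
Break-even inflation = 1.052497 − 1 → 5.250%.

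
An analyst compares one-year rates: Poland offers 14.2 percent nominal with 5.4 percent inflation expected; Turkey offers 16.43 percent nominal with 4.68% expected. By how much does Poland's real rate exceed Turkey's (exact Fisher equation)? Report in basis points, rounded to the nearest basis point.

Poland: (1 + 0.1420)/(1 + 0.0540) − 1 = 8.3491%
Turkey: (1 + 0.1643)/(1 + 0.0468) − 1 = 11.2247%
Differential = 8.3491% − 11.2247% = -2.8755% → -288 basis points.

-288 basis points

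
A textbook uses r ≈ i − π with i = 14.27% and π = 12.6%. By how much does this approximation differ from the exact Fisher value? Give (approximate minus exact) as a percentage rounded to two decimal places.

Approximate: r ≈ 14.270% − 12.600% = 1.6700%
Exact: (1 + 0.1427)/(1 + 0.1260) − 1 = 1.4831%
Error = 1.6700% − 1.4831% = 0.1869% → 0.19%.

0.19%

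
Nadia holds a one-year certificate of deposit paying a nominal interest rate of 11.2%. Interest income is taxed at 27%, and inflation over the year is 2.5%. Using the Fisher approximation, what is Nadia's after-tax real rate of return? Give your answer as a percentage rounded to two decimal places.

5.68%

After-tax nominal return = 11.2% × (1 − 0.27) = 8.1760%.
r ≈ 8.1760% − 2.5% → 5.68%.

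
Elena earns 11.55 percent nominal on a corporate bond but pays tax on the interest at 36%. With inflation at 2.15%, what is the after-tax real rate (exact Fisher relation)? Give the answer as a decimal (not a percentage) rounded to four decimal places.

After-tax nominal return = 11.55% × (1 − 0.36) = 7.3920%.
1 + r = 1.07392 / 1.02150 = 1.051317
After-tax real rate = 1.051317 − 1 → 0.0513.

0.0513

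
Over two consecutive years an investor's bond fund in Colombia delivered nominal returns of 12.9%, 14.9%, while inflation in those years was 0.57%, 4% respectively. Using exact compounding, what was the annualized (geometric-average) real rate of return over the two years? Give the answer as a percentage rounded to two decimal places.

Compound the nominal returns: 1.1290 × 1.1490 = 1.29722100.
Compound inflation: 1.0057 × 1.0400 = 1.04592800.
Deflate: 1.29722100 / 1.04592800 = 1.24025841.
Annualized real rate = 1.24025841^(1/2) − 1 = 11.3669% → 11.37%.

11.37%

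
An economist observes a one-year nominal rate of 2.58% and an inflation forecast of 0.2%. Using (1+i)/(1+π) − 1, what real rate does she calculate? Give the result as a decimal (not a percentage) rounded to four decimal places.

0.0238

By the Fisher equation, 1 + r = (1 + i)/(1 + π).
1 + r = 1.02580 / 1.00200 = 1.023752
r = 1.023752 − 1 = 2.3752%, i.e. 0.0238.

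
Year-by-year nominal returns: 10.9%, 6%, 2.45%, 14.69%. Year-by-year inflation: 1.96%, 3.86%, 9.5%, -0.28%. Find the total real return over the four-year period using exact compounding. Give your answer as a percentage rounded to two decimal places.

19.45%

Nominal growth factor = 1.1090 × 1.0600 × 1.0245 × 1.1469 = 1.381258
Price-level growth factor = 1.0196 × 1.0386 × 1.0950 × 0.9972 = 1.156311
Real growth factor = 1.381258 / 1.156311 = 1.194539
Total real return = 1.194539 − 1 → 19.45%.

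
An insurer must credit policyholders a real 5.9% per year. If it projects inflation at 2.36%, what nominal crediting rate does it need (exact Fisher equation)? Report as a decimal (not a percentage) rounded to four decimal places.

(1 + i) = (1 + r)(1 + π) = 1.05900 × 1.02360 = 1.0839924
i = 1.0839924 − 1, so the required nominal rate is 0.0840.

0.0840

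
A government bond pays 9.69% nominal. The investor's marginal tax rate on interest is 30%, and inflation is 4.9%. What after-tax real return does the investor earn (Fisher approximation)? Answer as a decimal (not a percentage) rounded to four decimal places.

After-tax nominal return = 9.69% × (1 − 0.3) = 6.7830%.
r ≈ 6.7830% − 4.9% → 0.0188.

0.0188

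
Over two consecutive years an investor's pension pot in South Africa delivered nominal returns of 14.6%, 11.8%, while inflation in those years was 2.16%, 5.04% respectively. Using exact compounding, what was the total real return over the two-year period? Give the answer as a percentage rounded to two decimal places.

Compound the nominal returns: 1.1460 × 1.1180 = 1.281228.
Compound inflation: 1.0216 × 1.0504 = 1.073089.
Deflate: 1.281228 / 1.073089 = 1.193963.
Total real return = 1.193963 − 1 → 19.40%.

19.40%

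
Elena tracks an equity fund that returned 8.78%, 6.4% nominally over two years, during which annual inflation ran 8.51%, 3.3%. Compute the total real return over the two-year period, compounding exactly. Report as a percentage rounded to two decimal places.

Compound the nominal returns: 1.0878 × 1.0640 = 1.157419.
Compound inflation: 1.0851 × 1.0330 = 1.120908.
Deflate: 1.157419 / 1.120908 = 1.032573.
Total real return = 1.032573 − 1 → 3.26%.

3.26%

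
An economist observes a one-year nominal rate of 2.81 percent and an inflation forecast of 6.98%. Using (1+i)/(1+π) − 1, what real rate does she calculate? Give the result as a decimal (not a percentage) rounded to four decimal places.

1 + r = 1.02810 / 1.06980 = 0.961021
r = 0.961021 − 1 = -3.8979%, i.e. -0.0390.

-0.0390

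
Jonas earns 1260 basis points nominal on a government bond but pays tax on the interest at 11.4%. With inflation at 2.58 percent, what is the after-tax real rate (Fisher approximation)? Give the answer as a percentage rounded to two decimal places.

After-tax nominal return = 12.6% × (1 − 0.114) = 11.1636%.
r ≈ 11.1636% − 2.58% → 8.58%.

8.58%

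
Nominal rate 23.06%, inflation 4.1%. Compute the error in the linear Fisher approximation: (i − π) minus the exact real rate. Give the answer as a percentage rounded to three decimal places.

Approximate: r ≈ 23.060% − 4.100% = 18.9600%
Exact: (1 + 0.2306)/(1 + 0.0410) − 1 = 18.2133%
Error = 18.9600% − 18.2133% = 0.7467% → 0.747%.

0.747%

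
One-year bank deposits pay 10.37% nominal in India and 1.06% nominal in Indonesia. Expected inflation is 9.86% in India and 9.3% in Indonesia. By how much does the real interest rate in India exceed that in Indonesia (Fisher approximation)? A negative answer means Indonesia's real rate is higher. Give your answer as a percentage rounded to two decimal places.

8.75%

India: 10.37% − 9.86% = 0.510%
Indonesia: 1.06% − 9.3% = -8.240%
Differential = 8.750% → 8.75%.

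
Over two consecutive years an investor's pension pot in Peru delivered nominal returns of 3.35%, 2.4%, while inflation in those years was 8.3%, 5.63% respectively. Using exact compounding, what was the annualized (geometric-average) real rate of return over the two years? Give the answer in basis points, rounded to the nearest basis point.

Nominal growth factor = 1.0335 × 1.0240 = 1.05830400
Price-level growth factor = 1.0830 × 1.0563 = 1.14397290
Real growth factor = 1.05830400 / 1.14397290 = 0.92511282
Annualized real rate = 0.92511282^(1/2) − 1 = -3.8172% → -382 basis points.

-382 basis points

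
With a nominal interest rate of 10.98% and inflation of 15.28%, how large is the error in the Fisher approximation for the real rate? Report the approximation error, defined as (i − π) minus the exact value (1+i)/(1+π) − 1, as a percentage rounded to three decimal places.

-0.570%

Approximate: r ≈ 10.980% − 15.280% = -4.3000%
Exact: (1 + 0.1098)/(1 + 0.1528) − 1 = -3.7300%
Error = -4.3000% − (-3.7300%) = -0.5700% → -0.570%.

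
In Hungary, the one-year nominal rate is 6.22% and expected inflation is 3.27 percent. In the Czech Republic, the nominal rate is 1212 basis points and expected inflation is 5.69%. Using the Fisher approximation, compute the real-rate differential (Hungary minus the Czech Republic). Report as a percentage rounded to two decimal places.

-3.48%

Hungary: 6.22% − 3.27% = 2.950%
The Czech Republic: 12.12% − 5.69% = 6.430%
Differential = -3.480% → -3.48%.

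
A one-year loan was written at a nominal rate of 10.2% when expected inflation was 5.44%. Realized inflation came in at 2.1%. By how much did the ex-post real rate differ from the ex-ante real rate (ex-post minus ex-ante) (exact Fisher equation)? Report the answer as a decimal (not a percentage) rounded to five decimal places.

Ex-ante: (1 + 0.1020)/(1 + 0.0544) − 1 = 4.5144%
Ex-post: (1 + 0.1020)/(1 + 0.0210) − 1 = 7.9334%
Difference (ex-post − ex-ante) = 3.4190% → 0.03419.

0.03419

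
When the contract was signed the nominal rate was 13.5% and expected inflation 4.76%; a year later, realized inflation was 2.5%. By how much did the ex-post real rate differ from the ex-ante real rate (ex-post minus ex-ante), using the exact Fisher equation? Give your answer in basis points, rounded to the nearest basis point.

Ex-ante: (1 + 0.1350)/(1 + 0.0476) − 1 = 8.3429%
Ex-post: (1 + 0.1350)/(1 + 0.0250) − 1 = 10.7317%
Difference (ex-post − ex-ante) = 2.3888% → 239 basis points.

239 basis points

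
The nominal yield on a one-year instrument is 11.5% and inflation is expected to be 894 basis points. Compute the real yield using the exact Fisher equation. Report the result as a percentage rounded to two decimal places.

By the Fisher identity, 1 + r = (1 + i)/(1 + π).
1 + r = 1.11500 / 1.08940 = 1.023499
r = 1.023499 − 1 = 2.3499%, i.e. 2.35%.

2.35%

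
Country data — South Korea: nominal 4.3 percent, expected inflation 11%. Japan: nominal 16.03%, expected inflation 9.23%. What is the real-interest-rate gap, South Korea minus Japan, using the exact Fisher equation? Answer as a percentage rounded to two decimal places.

-12.26%

South Korea: (1 + 0.0430)/(1 + 0.1100) − 1 = -6.0360%
Japan: (1 + 0.1603)/(1 + 0.0923) − 1 = 6.2254%
Differential = -6.0360% − 6.2254% = -12.2614% → -12.26%.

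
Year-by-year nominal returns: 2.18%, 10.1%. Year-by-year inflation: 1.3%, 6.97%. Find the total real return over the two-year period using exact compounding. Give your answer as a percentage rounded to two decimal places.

3.82%

Nominal growth factor = 1.0218 × 1.1010 = 1.125002
Price-level growth factor = 1.0130 × 1.0697 = 1.083606
Real growth factor = 1.125002 / 1.083606 = 1.038202
Total real return = 1.038202 − 1 → 3.82%.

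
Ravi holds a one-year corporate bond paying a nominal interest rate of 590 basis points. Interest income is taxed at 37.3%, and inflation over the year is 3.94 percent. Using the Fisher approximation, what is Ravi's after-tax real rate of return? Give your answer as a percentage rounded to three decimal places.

After-tax nominal return = 5.9% × (1 − 0.373) = 3.6993%.
r ≈ 3.6993% − 3.94% → -0.241%.

-0.241%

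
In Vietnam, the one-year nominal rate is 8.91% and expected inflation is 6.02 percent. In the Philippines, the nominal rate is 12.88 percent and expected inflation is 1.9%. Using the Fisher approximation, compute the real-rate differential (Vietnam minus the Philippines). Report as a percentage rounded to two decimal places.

Vietnam: 8.91% − 6.02% = 2.890%
The Philippines: 12.88% − 1.9% = 10.980%
Differential = -8.090% → -8.09%.

-8.09%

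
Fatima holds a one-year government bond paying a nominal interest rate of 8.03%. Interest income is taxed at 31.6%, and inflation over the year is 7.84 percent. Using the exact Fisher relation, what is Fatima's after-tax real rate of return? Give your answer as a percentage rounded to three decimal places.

-2.177%

After-tax nominal return = 8.03% × (1 − 0.316) = 5.49252%.
1 + r = 1.0549252 / 1.07840 = 0.978232
After-tax real rate = 0.978232 − 1 → -2.177%.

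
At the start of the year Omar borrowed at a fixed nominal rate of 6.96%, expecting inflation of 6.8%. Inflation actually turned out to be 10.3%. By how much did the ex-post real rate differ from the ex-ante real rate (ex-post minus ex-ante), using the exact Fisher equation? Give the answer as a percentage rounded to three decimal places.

-3.178%

Ex-ante: (1 + 0.0696)/(1 + 0.0680) − 1 = 0.1498%
Ex-post: (1 + 0.0696)/(1 + 0.1030) − 1 = -3.0281%
Difference (ex-post − ex-ante) = -3.1779% → -3.178%.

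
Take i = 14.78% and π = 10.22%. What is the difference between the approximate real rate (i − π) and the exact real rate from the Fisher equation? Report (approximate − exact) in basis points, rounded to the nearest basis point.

Approximate: r ≈ 14.780% − 10.220% = 4.5600%
Exact: (1 + 0.1478)/(1 + 0.1022) − 1 = 4.1372%
Error = 4.5600% − 4.1372% = 0.4228% → 42 basis points.

42 basis points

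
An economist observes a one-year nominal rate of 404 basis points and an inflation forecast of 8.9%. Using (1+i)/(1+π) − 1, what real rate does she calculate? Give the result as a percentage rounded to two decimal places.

-4.46%

1 + r = 1.04040 / 1.08900 = 0.955372
r = 0.955372 − 1 = -4.4628%, i.e. -4.46%.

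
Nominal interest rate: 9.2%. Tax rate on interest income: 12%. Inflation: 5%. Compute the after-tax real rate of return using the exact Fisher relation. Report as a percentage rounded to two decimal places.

After-tax nominal return = 9.2% × (1 − 0.12) = 8.0960%.
1 + r = 1.08096 / 1.05000 = 1.029486
After-tax real rate = 1.029486 − 1 → 2.95%.

2.95%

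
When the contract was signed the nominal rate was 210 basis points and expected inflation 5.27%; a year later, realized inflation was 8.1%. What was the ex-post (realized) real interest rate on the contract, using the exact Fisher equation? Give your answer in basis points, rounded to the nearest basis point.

-555 basis points

Ex-post: (1 + 0.0210)/(1 + 0.0810) − 1 = -5.5504%
So the realized real rate is -555 basis points.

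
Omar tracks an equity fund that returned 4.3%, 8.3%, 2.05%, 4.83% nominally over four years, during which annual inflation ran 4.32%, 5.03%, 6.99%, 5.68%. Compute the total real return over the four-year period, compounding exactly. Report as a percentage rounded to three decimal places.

-2.457%

Compound the nominal returns: 1.0430 × 1.0830 × 1.0205 × 1.0483 = 1.208402.
Compound inflation: 1.0432 × 1.0503 × 1.0699 × 1.0568 = 1.238845.
Deflate: 1.208402 / 1.238845 = 0.975426.
Total real return = 0.975426 − 1 → -2.457%.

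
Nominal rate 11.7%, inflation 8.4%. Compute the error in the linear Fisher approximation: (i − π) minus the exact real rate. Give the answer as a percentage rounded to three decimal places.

Approximate: r ≈ 11.700% − 8.400% = 3.3000%
Exact: (1 + 0.1170)/(1 + 0.0840) − 1 = 3.0443%
Error = 3.3000% − 3.0443% = 0.2557% → 0.256%.

0.256%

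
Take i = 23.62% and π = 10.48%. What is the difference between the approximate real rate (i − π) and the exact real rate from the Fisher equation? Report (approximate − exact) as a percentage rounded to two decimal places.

1.25%

Approximate: r ≈ 23.620% − 10.480% = 13.1400%
Exact: (1 + 0.2362)/(1 + 0.1048) − 1 = 11.8936%
Error = 13.1400% − 11.8936% = 1.2464% → 1.25%.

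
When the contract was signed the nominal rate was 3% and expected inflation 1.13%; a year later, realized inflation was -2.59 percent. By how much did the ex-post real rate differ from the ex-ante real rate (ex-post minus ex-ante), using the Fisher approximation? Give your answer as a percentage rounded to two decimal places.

3.72%

Ex-ante: 3% − 1.13% = 1.870%
Ex-post: 3% − (-2.59%) = 5.590%
Difference (ex-post − ex-ante) = 3.7200% → 3.72%.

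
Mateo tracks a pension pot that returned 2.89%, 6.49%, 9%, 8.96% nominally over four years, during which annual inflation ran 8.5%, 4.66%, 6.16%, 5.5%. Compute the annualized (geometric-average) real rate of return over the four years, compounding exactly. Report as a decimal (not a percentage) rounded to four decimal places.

0.0057

Nominal growth factor = 1.0289 × 1.0649 × 1.0900 × 1.0896 = 1.30129448
Price-level growth factor = 1.0850 × 1.0466 × 1.0616 × 1.0550 = 1.27181469
Real growth factor = 1.30129448 / 1.27181469 = 1.02317931
Annualized real rate = 1.02317931^(1/4) − 1 = 0.5745% → 0.0057.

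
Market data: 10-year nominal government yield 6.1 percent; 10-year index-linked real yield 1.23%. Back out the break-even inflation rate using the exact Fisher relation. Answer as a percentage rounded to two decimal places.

(1 + π) = (1 + i)/(1 + r) = 1.06100 / 1.01230 = 1.048108
Break-even inflation = 1.048108 − 1 → 4.81%.

4.81%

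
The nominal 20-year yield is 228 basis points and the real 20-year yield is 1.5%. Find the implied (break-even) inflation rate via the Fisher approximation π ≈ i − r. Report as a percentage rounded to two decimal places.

π ≈ i − r = 2.28% − 1.5% → 0.78%.

0.78%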